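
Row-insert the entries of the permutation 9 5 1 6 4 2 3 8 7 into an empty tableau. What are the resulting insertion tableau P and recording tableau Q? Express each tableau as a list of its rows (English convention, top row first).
Insert each entry of the permutation into P by Schensted row insertion, recording in Q the position of each new cell.

Insert 9: appended to row 1. P = [[9]], Q = [[1]].
Insert 5: 5 bumps 9 from row 1; 9 starts row 2. P = [[5], [9]], Q = [[1], [2]].
Insert 1: 1 bumps 5 from row 1; 5 bumps 9 from row 2; 9 starts row 3. P = [[1], [5], [9]], Q = [[1], [2], [3]].
Insert 6: appended to row 1. P = [[1, 6], [5], [9]], Q = [[1, 4], [2], [3]].
Insert 4: 4 bumps 6 from row 1; 6 appends to row 2. P = [[1, 4], [5, 6], [9]], Q = [[1, 4], [2, 5], [3]].
Insert 2: 2 bumps 4 from row 1; 4 bumps 5 from row 2; 5 bumps 9 from row 3; 9 starts row 4. P = [[1, 2], [4, 6], [5], [9]], Q = [[1, 4], [2, 5], [3], [6]].
Insert 3: appended to row 1. P = [[1, 2, 3], [4, 6], [5], [9]], Q = [[1, 4, 7], [2, 5], [3], [6]].
Insert 8: appended to row 1. P = [[1, 2, 3, 8], [4, 6], [5], [9]], Q = [[1, 4, 7, 8], [2, 5], [3], [6]].
Insert 7: 7 bumps 8 from row 1; 8 appends to row 2. P = [[1, 2, 3, 7], [4, 6, 8], [5], [9]], Q = [[1, 4, 7, 8], [2, 5, 9], [3], [6]].

So P = [[1, 2, 3, 7], [4, 6, 8], [5], [9]], Q = [[1, 4, 7, 8], [2, 5, 9], [3], [6]].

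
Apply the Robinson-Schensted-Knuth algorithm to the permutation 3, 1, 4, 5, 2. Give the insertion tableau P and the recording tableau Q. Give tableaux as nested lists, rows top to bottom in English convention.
P = [[1, 2, 5], [3, 4]], Q = [[1, 3, 4], [2, 5]]

Insert each entry of the permutation into P by Schensted row insertion, recording in Q the position of each new cell.

After inserting 3: P = [[3]].
After inserting 1: P = [[1], [3]].
After inserting 4: P = [[1, 4], [3]].
After inserting 5: P = [[1, 4, 5], [3]].
After inserting 2: P = [[1, 2, 5], [3, 4]].

So P = [[1, 2, 5], [3, 4]], Q = [[1, 3, 4], [2, 5]].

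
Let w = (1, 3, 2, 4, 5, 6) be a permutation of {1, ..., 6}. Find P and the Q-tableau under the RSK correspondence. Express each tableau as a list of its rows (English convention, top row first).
Insert each entry of the permutation into P by Schensted row insertion, recording in Q the position of each new cell.

Insert 1: appended to row 1. P = [[1]].
Insert 3: appended to row 1. P = [[1, 3]].
Insert 2: 2 bumps 3 from row 1; 3 starts row 2. P = [[1, 2], [3]].
Insert 4: appended to row 1. P = [[1, 2, 4], [3]].
Insert 5: appended to row 1. P = [[1, 2, 4, 5], [3]].
Insert 6: appended to row 1. P = [[1, 2, 4, 5, 6], [3]].

So P = [[1, 2, 4, 5, 6], [3]], Q = [[1, 2, 4, 5, 6], [3]].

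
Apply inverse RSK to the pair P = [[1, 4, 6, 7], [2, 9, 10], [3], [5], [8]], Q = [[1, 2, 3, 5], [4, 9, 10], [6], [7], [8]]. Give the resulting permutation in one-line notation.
Reverse the RSK construction: for i from n down to 1, find the cell of Q containing i, remove the entry at that cell from P, and reverse-bump it up through P; the value ejected from row 1 is w(i).

Step i=10: Q has 10 at row 2, column 3; remove 10 from row 2 of P and reverse-bump: 10 enters row 1 and ejects 7. So w(10) = 7. P is now [[1, 4, 6, 10], [2, 9], [3], [5], [8]].
Step i=9: Q has 9 at row 2, column 2; remove 9 from row 2 of P and reverse-bump: 9 enters row 1 and ejects 6. So w(9) = 6. P is now [[1, 4, 9, 10], [2], [3], [5], [8]].
Step i=8: Q has 8 at row 5, column 1; remove 8 from row 5 of P and reverse-bump: 8 enters row 4 and ejects 5; 5 enters row 3 and ejects 3; 3 enters row 2 and ejects 2; 2 enters row 1 and ejects 1. So w(8) = 1. P is now [[2, 4, 9, 10], [3], [5], [8]].
Step i=7: Q has 7 at row 4, column 1; remove 8 from row 4 of P and reverse-bump: 8 enters row 3 and ejects 5; 5 enters row 2 and ejects 3; 3 enters row 1 and ejects 2. So w(7) = 2. P is now [[3, 4, 9, 10], [5], [8]].
Step i=6: Q has 6 at row 3, column 1; remove 8 from row 3 of P and reverse-bump: 8 enters row 2 and ejects 5; 5 enters row 1 and ejects 4. So w(6) = 4. P is now [[3, 5, 9, 10], [8]].
Step i=5: Q has 5 at row 1, column 4; remove that cell from P, ejecting 10. So w(5) = 10. P is now [[3, 5, 9], [8]].
Step i=4: Q has 4 at row 2, column 1; remove 8 from row 2 of P and reverse-bump: 8 enters row 1 and ejects 5. So w(4) = 5. P is now [[3, 8, 9]].
Step i=3: Q has 3 at row 1, column 3; remove that cell from P, ejecting 9. So w(3) = 9. P is now [[3, 8]].
Step i=2: Q has 2 at row 1, column 2; remove that cell from P, ejecting 8. So w(2) = 8. P is now [[3]].
Step i=1: Q has 1 at row 1, column 1; remove that cell from P, ejecting 3. So w(1) = 3. P is now [].

So w = 3 8 9 5 10 4 2 1 6 7.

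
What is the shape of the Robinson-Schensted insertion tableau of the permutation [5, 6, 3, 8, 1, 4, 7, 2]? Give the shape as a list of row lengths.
Row-insert each entry into an empty tableau.

After inserting 5: P = [[5]].
After inserting 6: P = [[5, 6]].
After inserting 3: P = [[3, 6], [5]].
After inserting 8: P = [[3, 6, 8], [5]].
After inserting 1: P = [[1, 6, 8], [3], [5]].
After inserting 4: P = [[1, 4, 8], [3, 6], [5]].
After inserting 7: P = [[1, 4, 7], [3, 6, 8], [5]].
After inserting 2: P = [[1, 2, 7], [3, 4, 8], [5, 6]].

The final insertion tableau P = [[1, 2, 7], [3, 4, 8], [5, 6]] has shape [3, 3, 2].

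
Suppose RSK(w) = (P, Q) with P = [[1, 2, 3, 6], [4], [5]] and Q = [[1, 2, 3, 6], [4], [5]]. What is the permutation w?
Reverse the RSK construction: for i from n down to 1, find the cell of Q containing i, remove the entry at that cell from P, and reverse-bump it up through P; the value ejected from row 1 is w(i).

Step i=6: Q has 6 at row 1, column 4; remove that cell from P, ejecting 6. So w(6) = 6. P is now [[1, 2, 3], [4], [5]].
Step i=5: Q has 5 at row 3, column 1; remove 5 from row 3 of P and reverse-bump: 5 enters row 2 and ejects 4; 4 enters row 1 and ejects 3. So w(5) = 3. P is now [[1, 2, 4], [5]].
Step i=4: Q has 4 at row 2, column 1; remove 5 from row 2 of P and reverse-bump: 5 enters row 1 and ejects 4. So w(4) = 4. P is now [[1, 2, 5]].
Step i=3: Q has 3 at row 1, column 3; remove that cell from P, ejecting 5. So w(3) = 5. P is now [[1, 2]].
Step i=2: Q has 2 at row 1, column 2; remove that cell from P, ejecting 2. So w(2) = 2. P is now [[1]].
Step i=1: Q has 1 at row 1, column 1; remove that cell from P, ejecting 1. So w(1) = 1. P is now [].

So w = 1 2 5 4 3 6.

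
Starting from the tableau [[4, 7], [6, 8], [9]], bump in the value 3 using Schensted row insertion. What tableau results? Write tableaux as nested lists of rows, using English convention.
[[3, 7], [4, 8], [6], [9]]

In row 1, 3 replaces 4 (the leftmost entry greater than 3); 4 is bumped to row 2. In row 2, 4 replaces 6 (the leftmost entry greater than 4); 6 is bumped to row 3. In row 3, 6 replaces 9 (the leftmost entry greater than 6); 9 is bumped to row 4. 9 starts a new row 4. The new tableau is [[3, 7], [4, 8], [6], [9]].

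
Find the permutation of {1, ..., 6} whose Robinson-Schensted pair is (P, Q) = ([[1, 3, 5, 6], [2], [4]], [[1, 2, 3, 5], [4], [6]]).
Reverse the RSK construction: for i from n down to 1, find the cell of Q containing i, remove the entry at that cell from P, and reverse-bump it up through P; the value ejected from row 1 is w(i).

Step i=6: Q has 6 at row 3, column 1; remove 4 from row 3 of P and reverse-bump: 4 enters row 2 and ejects 2; 2 enters row 1 and ejects 1. So w(6) = 1. P is now [[2, 3, 5, 6], [4]].
Step i=5: Q has 5 at row 1, column 4; remove that cell from P, ejecting 6. So w(5) = 6. P is now [[2, 3, 5], [4]].
Step i=4: Q has 4 at row 2, column 1; remove 4 from row 2 of P and reverse-bump: 4 enters row 1 and ejects 3. So w(4) = 3. P is now [[2, 4, 5]].
Step i=3: Q has 3 at row 1, column 3; remove that cell from P, ejecting 5. So w(3) = 5. P is now [[2, 4]].
Step i=2: Q has 2 at row 1, column 2; remove that cell from P, ejecting 4. So w(2) = 4. P is now [[2]].
Step i=1: Q has 1 at row 1, column 1; remove that cell from P, ejecting 2. So w(1) = 2. P is now [].

So w = 2 4 5 3 6 1.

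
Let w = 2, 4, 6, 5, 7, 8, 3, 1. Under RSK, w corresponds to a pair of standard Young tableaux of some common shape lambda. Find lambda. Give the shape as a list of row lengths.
Row-insert each entry into an empty tableau.

After inserting 2: P = [[2]].
After inserting 4: P = [[2, 4]].
After inserting 6: P = [[2, 4, 6]].
After inserting 5: P = [[2, 4, 5], [6]].
After inserting 7: P = [[2, 4, 5, 7], [6]].
After inserting 8: P = [[2, 4, 5, 7, 8], [6]].
After inserting 3: P = [[2, 3, 5, 7, 8], [4], [6]].
After inserting 1: P = [[1, 3, 5, 7, 8], [2], [4], [6]].

The final insertion tableau P = [[1, 3, 5, 7, 8], [2], [4], [6]] has shape [5, 1, 1, 1].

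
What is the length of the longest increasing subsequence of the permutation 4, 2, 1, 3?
2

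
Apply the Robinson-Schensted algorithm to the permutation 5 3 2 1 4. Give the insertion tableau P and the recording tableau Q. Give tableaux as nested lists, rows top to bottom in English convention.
Insert each entry of the permutation into P by Schensted row insertion, recording in Q the position of each new cell.

Insert 5: appended to row 1. P = [[5]], Q = [[1]].
Insert 3: 3 bumps 5 from row 1; 5 starts row 2. P = [[3], [5]], Q = [[1], [2]].
Insert 2: 2 bumps 3 from row 1; 3 bumps 5 from row 2; 5 starts row 3. P = [[2], [3], [5]], Q = [[1], [2], [3]].
Insert 1: 1 bumps 2 from row 1; 2 bumps 3 from row 2; 3 bumps 5 from row 3; 5 starts row 4. P = [[1], [2], [3], [5]], Q = [[1], [2], [3], [4]].
Insert 4: appended to row 1. P = [[1, 4], [2], [3], [5]], Q = [[1, 5], [2], [3], [4]].

So P = [[1, 4], [2], [3], [5]], Q = [[1, 5], [2], [3], [4]].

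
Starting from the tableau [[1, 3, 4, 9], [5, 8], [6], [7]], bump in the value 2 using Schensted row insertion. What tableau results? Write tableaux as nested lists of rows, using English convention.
In row 1, 2 replaces 3 (the leftmost entry greater than 2); 3 is bumped to row 2. In row 2, 3 replaces 5 (the leftmost entry greater than 3); 5 is bumped to row 3. In row 3, 5 replaces 6 (the leftmost entry greater than 5); 6 is bumped to row 4. In row 4, 6 replaces 7 (the leftmost entry greater than 6); 7 is bumped to row 5. 7 starts a new row 5. The new tableau is [[1, 2, 4, 9], [3, 8], [5], [6], [7]].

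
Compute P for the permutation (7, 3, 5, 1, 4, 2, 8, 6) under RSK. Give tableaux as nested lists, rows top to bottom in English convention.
After inserting 7: P = [[7]].
After inserting 3: P = [[3], [7]].
After inserting 5: P = [[3, 5], [7]].
After inserting 1: P = [[1, 5], [3], [7]].
After inserting 4: P = [[1, 4], [3, 5], [7]].
After inserting 2: P = [[1, 2], [3, 4], [5], [7]].
After inserting 8: P = [[1, 2, 8], [3, 4], [5], [7]].
After inserting 6: P = [[1, 2, 6], [3, 4, 8], [5], [7]].

So P = [[1, 2, 6], [3, 4, 8], [5], [7]].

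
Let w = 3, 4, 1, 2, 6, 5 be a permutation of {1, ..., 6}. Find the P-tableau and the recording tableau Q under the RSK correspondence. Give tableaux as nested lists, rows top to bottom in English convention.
P = [[1, 2, 5], [3, 4, 6]], Q = [[1, 2, 5], [3, 4, 6]]

Insert each entry of the permutation into P by Schensted row insertion, recording in Q the position of each new cell.

Insert 3: appended to row 1. P = [[3]].
Insert 4: appended to row 1. P = [[3, 4]].
Insert 1: 1 bumps 3 from row 1; 3 starts row 2. P = [[1, 4], [3]].
Insert 2: 2 bumps 4 from row 1; 4 appends to row 2. P = [[1, 2], [3, 4]].
Insert 6: appended to row 1. P = [[1, 2, 6], [3, 4]].
Insert 5: 5 bumps 6 from row 1; 6 appends to row 2. P = [[1, 2, 5], [3, 4, 6]].

So P = [[1, 2, 5], [3, 4, 6]], Q = [[1, 2, 5], [3, 4, 6]].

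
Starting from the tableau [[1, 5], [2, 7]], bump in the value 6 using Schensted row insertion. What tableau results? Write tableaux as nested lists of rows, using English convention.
[[1, 5, 6], [2, 7]]

6 is larger than every entry of row 1, so it is appended to row 1. The new tableau is [[1, 5, 6], [2, 7]].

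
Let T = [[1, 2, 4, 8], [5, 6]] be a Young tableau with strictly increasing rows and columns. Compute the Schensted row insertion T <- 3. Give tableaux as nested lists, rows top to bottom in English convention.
In row 1, 3 replaces 4 (the leftmost entry greater than 3); 4 is bumped to row 2. In row 2, 4 replaces 5 (the leftmost entry greater than 4); 5 is bumped to row 3. 5 starts a new row 3. The new tableau is [[1, 2, 3, 8], [4, 6], [5]].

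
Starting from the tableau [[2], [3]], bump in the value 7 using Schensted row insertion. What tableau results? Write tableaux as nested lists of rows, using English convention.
[[2, 7], [3]]

7 is larger than every entry of row 1, so it is appended to row 1. The new tableau is [[2, 7], [3]].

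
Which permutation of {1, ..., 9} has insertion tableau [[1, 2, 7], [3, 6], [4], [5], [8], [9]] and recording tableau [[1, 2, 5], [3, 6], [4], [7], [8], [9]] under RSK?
5 9 6 1 8 7 4 3 2

Reverse RSK: for i = n, n-1, ..., 1, locate i in Q, remove the corresponding corner cell from P, and reverse-bump its entry up through P; the value ejected from row 1 is w(i).

So w = 5 9 6 1 8 7 4 3 2.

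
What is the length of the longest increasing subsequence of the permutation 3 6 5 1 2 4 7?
4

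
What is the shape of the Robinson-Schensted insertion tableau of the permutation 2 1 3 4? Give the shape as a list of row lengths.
Row-insert each entry into an empty tableau.

After inserting 2: P = [[2]].
After inserting 1: P = [[1], [2]].
After inserting 3: P = [[1, 3], [2]].
After inserting 4: P = [[1, 3, 4], [2]].

The final insertion tableau P = [[1, 3, 4], [2]] has shape [3, 1].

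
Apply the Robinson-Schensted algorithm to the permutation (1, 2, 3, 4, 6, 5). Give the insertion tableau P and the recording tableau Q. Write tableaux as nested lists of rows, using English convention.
P = [[1, 2, 3, 4, 5], [6]], Q = [[1, 2, 3, 4, 5], [6]]

Insert each entry of the permutation into P by Schensted row insertion, recording in Q the position of each new cell.

After inserting 1: P = [[1]].
After inserting 2: P = [[1, 2]].
After inserting 3: P = [[1, 2, 3]].
After inserting 4: P = [[1, 2, 3, 4]].
After inserting 6: P = [[1, 2, 3, 4, 6]].
After inserting 5: P = [[1, 2, 3, 4, 5], [6]].

So P = [[1, 2, 3, 4, 5], [6]], Q = [[1, 2, 3, 4, 5], [6]].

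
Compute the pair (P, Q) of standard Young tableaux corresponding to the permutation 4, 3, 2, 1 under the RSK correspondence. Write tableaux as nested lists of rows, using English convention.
P = [[1], [2], [3], [4]], Q = [[1], [2], [3], [4]]

Insert each entry of the permutation into P by Schensted row insertion, recording in Q the position of each new cell.

Insert 4: appended to row 1. P = [[4]], Q = [[1]].
Insert 3: 3 bumps 4 from row 1; 4 starts row 2. P = [[3], [4]], Q = [[1], [2]].
Insert 2: 2 bumps 3 from row 1; 3 bumps 4 from row 2; 4 starts row 3. P = [[2], [3], [4]], Q = [[1], [2], [3]].
Insert 1: 1 bumps 2 from row 1; 2 bumps 3 from row 2; 3 bumps 4 from row 3; 4 starts row 4. P = [[1], [2], [3], [4]], Q = [[1], [2], [3], [4]].

So P = [[1], [2], [3], [4]], Q = [[1], [2], [3], [4]].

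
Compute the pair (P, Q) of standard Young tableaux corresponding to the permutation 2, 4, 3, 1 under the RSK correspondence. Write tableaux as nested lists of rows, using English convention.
Insert each entry of the permutation into P by Schensted row insertion, recording in Q the position of each new cell.

Insert 2: appended to row 1. P = [[2]].
Insert 4: appended to row 1. P = [[2, 4]].
Insert 3: 3 bumps 4 from row 1; 4 starts row 2. P = [[2, 3], [4]].
Insert 1: 1 bumps 2 from row 1; 2 bumps 4 from row 2; 4 starts row 3. P = [[1, 3], [2], [4]].

So P = [[1, 3], [2], [4]], Q = [[1, 2], [3], [4]].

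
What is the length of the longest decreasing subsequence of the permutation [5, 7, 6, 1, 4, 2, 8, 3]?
4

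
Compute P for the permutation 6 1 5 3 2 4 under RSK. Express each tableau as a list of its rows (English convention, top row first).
P = [[1, 2, 4], [3], [5], [6]]

Insert 6: appended to row 1. P = [[6]].
Insert 1: 1 bumps 6 from row 1; 6 starts row 2. P = [[1], [6]].
Insert 5: appended to row 1. P = [[1, 5], [6]].
Insert 3: 3 bumps 5 from row 1; 5 bumps 6 from row 2; 6 starts row 3. P = [[1, 3], [5], [6]].
Insert 2: 2 bumps 3 from row 1; 3 bumps 5 from row 2; 5 bumps 6 from row 3; 6 starts row 4. P = [[1, 2], [3], [5], [6]].
Insert 4: appended to row 1. P = [[1, 2, 4], [3], [5], [6]].

So P = [[1, 2, 4], [3], [5], [6]].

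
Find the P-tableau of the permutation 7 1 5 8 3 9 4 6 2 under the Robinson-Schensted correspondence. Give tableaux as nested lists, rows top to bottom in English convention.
P = [[1, 2, 4, 6], [3, 8, 9], [5], [7]]

Insert 7: appended to row 1. P = [[7]].
Insert 1: 1 bumps 7 from row 1; 7 starts row 2. P = [[1], [7]].
Insert 5: appended to row 1. P = [[1, 5], [7]].
Insert 8: appended to row 1. P = [[1, 5, 8], [7]].
Insert 3: 3 bumps 5 from row 1; 5 bumps 7 from row 2; 7 starts row 3. P = [[1, 3, 8], [5], [7]].
Insert 9: appended to row 1. P = [[1, 3, 8, 9], [5], [7]].
Insert 4: 4 bumps 8 from row 1; 8 appends to row 2. P = [[1, 3, 4, 9], [5, 8], [7]].
Insert 6: 6 bumps 9 from row 1; 9 appends to row 2. P = [[1, 3, 4, 6], [5, 8, 9], [7]].
Insert 2: 2 bumps 3 from row 1; 3 bumps 5 from row 2; 5 bumps 7 from row 3; 7 starts row 4. P = [[1, 2, 4, 6], [3, 8, 9], [5], [7]].

So P = [[1, 2, 4, 6], [3, 8, 9], [5], [7]].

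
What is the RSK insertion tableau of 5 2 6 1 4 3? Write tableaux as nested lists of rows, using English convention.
P = [[1, 3], [2, 4], [5, 6]]

After inserting 5: P = [[5]].
After inserting 2: P = [[2], [5]].
After inserting 6: P = [[2, 6], [5]].
After inserting 1: P = [[1, 6], [2], [5]].
After inserting 4: P = [[1, 4], [2, 6], [5]].
After inserting 3: P = [[1, 3], [2, 4], [5, 6]].

So P = [[1, 3], [2, 4], [5, 6]].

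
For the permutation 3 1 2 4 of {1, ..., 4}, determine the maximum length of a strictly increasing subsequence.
3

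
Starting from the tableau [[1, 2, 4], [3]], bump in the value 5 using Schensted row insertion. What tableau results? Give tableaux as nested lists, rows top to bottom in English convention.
[[1, 2, 4, 5], [3]]

5 is larger than every entry of row 1, so it is appended to row 1. The new tableau is [[1, 2, 4, 5], [3]].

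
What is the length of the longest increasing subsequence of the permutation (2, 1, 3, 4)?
3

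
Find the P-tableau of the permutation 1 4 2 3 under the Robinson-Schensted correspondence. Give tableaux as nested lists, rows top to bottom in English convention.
P = [[1, 2, 3], [4]]

Insert 1: appended to row 1. P = [[1]].
Insert 4: appended to row 1. P = [[1, 4]].
Insert 2: 2 bumps 4 from row 1; 4 starts row 2. P = [[1, 2], [4]].
Insert 3: appended to row 1. P = [[1, 2, 3], [4]].

So P = [[1, 2, 3], [4]].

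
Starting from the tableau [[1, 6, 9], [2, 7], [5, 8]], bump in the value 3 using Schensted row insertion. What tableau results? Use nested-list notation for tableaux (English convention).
[[1, 3, 9], [2, 6], [5, 7], [8]]

In row 1, 3 replaces 6 (the leftmost entry greater than 3); 6 is bumped to row 2. In row 2, 6 replaces 7 (the leftmost entry greater than 6); 7 is bumped to row 3. In row 3, 7 replaces 8 (the leftmost entry greater than 7); 8 is bumped to row 4. 8 starts a new row 4. The new tableau is [[1, 3, 9], [2, 6], [5, 7], [8]].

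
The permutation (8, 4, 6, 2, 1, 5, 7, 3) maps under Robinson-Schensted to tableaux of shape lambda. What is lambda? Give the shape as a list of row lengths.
Row-insert each entry into an empty tableau.

After inserting 8: P = [[8]].
After inserting 4: P = [[4], [8]].
After inserting 6: P = [[4, 6], [8]].
After inserting 2: P = [[2, 6], [4], [8]].
After inserting 1: P = [[1, 6], [2], [4], [8]].
After inserting 5: P = [[1, 5], [2, 6], [4], [8]].
After inserting 7: P = [[1, 5, 7], [2, 6], [4], [8]].
After inserting 3: P = [[1, 3, 7], [2, 5], [4, 6], [8]].

The final insertion tableau P = [[1, 3, 7], [2, 5], [4, 6], [8]] has shape [3, 2, 2, 1].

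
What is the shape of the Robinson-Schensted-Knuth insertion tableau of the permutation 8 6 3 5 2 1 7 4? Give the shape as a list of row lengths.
[3, 2, 1, 1, 1]

Row-insert each entry into an empty tableau.

After inserting 8: P = [[8]].
After inserting 6: P = [[6], [8]].
After inserting 3: P = [[3], [6], [8]].
After inserting 5: P = [[3, 5], [6], [8]].
After inserting 2: P = [[2, 5], [3], [6], [8]].
After inserting 1: P = [[1, 5], [2], [3], [6], [8]].
After inserting 7: P = [[1, 5, 7], [2], [3], [6], [8]].
After inserting 4: P = [[1, 4, 7], [2, 5], [3], [6], [8]].

The final insertion tableau P = [[1, 4, 7], [2, 5], [3], [6], [8]] has shape [3, 2, 1, 1, 1].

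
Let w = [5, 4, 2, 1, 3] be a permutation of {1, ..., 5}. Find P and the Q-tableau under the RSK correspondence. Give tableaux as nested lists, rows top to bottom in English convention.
Insert each entry of the permutation into P by Schensted row insertion, recording in Q the position of each new cell.

Insert 5: appended to row 1. P = [[5]], Q = [[1]].
Insert 4: 4 bumps 5 from row 1; 5 starts row 2. P = [[4], [5]], Q = [[1], [2]].
Insert 2: 2 bumps 4 from row 1; 4 bumps 5 from row 2; 5 starts row 3. P = [[2], [4], [5]], Q = [[1], [2], [3]].
Insert 1: 1 bumps 2 from row 1; 2 bumps 4 from row 2; 4 bumps 5 from row 3; 5 starts row 4. P = [[1], [2], [4], [5]], Q = [[1], [2], [3], [4]].
Insert 3: appended to row 1. P = [[1, 3], [2], [4], [5]], Q = [[1, 5], [2], [3], [4]].

So P = [[1, 3], [2], [4], [5]], Q = [[1, 5], [2], [3], [4]].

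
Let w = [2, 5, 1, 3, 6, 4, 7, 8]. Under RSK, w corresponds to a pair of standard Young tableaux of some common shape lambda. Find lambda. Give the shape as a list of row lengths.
[5, 3]

Row-insert each entry into an empty tableau.

After inserting 2: P = [[2]].
After inserting 5: P = [[2, 5]].
After inserting 1: P = [[1, 5], [2]].
After inserting 3: P = [[1, 3], [2, 5]].
After inserting 6: P = [[1, 3, 6], [2, 5]].
After inserting 4: P = [[1, 3, 4], [2, 5, 6]].
After inserting 7: P = [[1, 3, 4, 7], [2, 5, 6]].
After inserting 8: P = [[1, 3, 4, 7, 8], [2, 5, 6]].

The final insertion tableau P = [[1, 3, 4, 7, 8], [2, 5, 6]] has shape [5, 3].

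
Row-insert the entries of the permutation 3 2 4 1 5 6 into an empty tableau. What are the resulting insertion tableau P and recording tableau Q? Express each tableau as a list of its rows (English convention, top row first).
P = [[1, 4, 5, 6], [2], [3]], Q = [[1, 3, 5, 6], [2], [4]]

Insert each entry of the permutation into P by Schensted row insertion, recording in Q the position of each new cell.

Insert 3: appended to row 1. P = [[3]].
Insert 2: 2 bumps 3 from row 1; 3 starts row 2. P = [[2], [3]].
Insert 4: appended to row 1. P = [[2, 4], [3]].
Insert 1: 1 bumps 2 from row 1; 2 bumps 3 from row 2; 3 starts row 3. P = [[1, 4], [2], [3]].
Insert 5: appended to row 1. P = [[1, 4, 5], [2], [3]].
Insert 6: appended to row 1. P = [[1, 4, 5, 6], [2], [3]].

So P = [[1, 4, 5, 6], [2], [3]], Q = [[1, 3, 5, 6], [2], [4]].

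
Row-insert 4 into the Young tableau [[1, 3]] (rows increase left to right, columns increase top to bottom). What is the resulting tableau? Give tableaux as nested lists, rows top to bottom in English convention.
[[1, 3, 4]]

4 is larger than every entry of row 1, so it is appended to row 1. The new tableau is [[1, 3, 4]].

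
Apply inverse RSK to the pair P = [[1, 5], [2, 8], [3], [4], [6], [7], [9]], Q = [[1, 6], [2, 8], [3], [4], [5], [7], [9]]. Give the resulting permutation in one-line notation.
Reverse RSK: for i = n, n-1, ..., 1, locate i in Q, remove the corresponding corner cell from P, and reverse-bump its entry up through P; the value ejected from row 1 is w(i).

So w = 9 7 6 4 3 8 2 5 1.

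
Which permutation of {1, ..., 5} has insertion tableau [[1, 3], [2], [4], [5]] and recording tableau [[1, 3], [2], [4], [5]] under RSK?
Reverse the RSK construction: for i from n down to 1, find the cell of Q containing i, remove the entry at that cell from P, and reverse-bump it up through P; the value ejected from row 1 is w(i).

Step i=5: Q has 5 at row 4, column 1; remove 5 from row 4 of P and reverse-bump: 5 enters row 3 and ejects 4; 4 enters row 2 and ejects 2; 2 enters row 1 and ejects 1. So w(5) = 1. P is now [[2, 3], [4], [5]].
Step i=4: Q has 4 at row 3, column 1; remove 5 from row 3 of P and reverse-bump: 5 enters row 2 and ejects 4; 4 enters row 1 and ejects 3. So w(4) = 3. P is now [[2, 4], [5]].
Step i=3: Q has 3 at row 1, column 2; remove that cell from P, ejecting 4. So w(3) = 4. P is now [[2], [5]].
Step i=2: Q has 2 at row 2, column 1; remove 5 from row 2 of P and reverse-bump: 5 enters row 1 and ejects 2. So w(2) = 2. P is now [[5]].
Step i=1: Q has 1 at row 1, column 1; remove that cell from P, ejecting 5. So w(1) = 5. P is now [].

So w = 5 2 4 3 1.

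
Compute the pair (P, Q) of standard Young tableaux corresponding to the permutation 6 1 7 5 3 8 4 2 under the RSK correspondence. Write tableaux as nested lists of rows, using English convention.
Insert each entry of the permutation into P by Schensted row insertion, recording in Q the position of each new cell.

After inserting 6: P = [[6]].
After inserting 1: P = [[1], [6]].
After inserting 7: P = [[1, 7], [6]].
After inserting 5: P = [[1, 5], [6, 7]].
After inserting 3: P = [[1, 3], [5, 7], [6]].
After inserting 8: P = [[1, 3, 8], [5, 7], [6]].
After inserting 4: P = [[1, 3, 4], [5, 7, 8], [6]].
After inserting 2: P = [[1, 2, 4], [3, 7, 8], [5], [6]].

So P = [[1, 2, 4], [3, 7, 8], [5], [6]], Q = [[1, 3, 6], [2, 4, 7], [5], [8]].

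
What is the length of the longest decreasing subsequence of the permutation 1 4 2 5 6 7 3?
2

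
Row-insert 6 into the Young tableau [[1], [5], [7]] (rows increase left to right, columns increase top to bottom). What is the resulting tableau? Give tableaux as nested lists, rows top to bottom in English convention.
[[1, 6], [5], [7]]

6 is larger than every entry of row 1, so it is appended to row 1. The new tableau is [[1, 6], [5], [7]].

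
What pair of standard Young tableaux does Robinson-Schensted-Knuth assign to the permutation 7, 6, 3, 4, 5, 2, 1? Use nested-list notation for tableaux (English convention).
P = [[1, 4, 5], [2], [3], [6], [7]], Q = [[1, 4, 5], [2], [3], [6], [7]]

Insert each entry of the permutation into P by Schensted row insertion, recording in Q the position of each new cell.

Insert 7: appended to row 1. P = [[7]], Q = [[1]].
Insert 6: 6 bumps 7 from row 1; 7 starts row 2. P = [[6], [7]], Q = [[1], [2]].
Insert 3: 3 bumps 6 from row 1; 6 bumps 7 from row 2; 7 starts row 3. P = [[3], [6], [7]], Q = [[1], [2], [3]].
Insert 4: appended to row 1. P = [[3, 4], [6], [7]], Q = [[1, 4], [2], [3]].
Insert 5: appended to row 1. P = [[3, 4, 5], [6], [7]], Q = [[1, 4, 5], [2], [3]].
Insert 2: 2 bumps 3 from row 1; 3 bumps 6 from row 2; 6 bumps 7 from row 3; 7 starts row 4. P = [[2, 4, 5], [3], [6], [7]], Q = [[1, 4, 5], [2], [3], [6]].
Insert 1: 1 bumps 2 from row 1; 2 bumps 3 from row 2; 3 bumps 6 from row 3; 6 bumps 7 from row 4; 7 starts row 5. P = [[1, 4, 5], [2], [3], [6], [7]], Q = [[1, 4, 5], [2], [3], [6], [7]].

So P = [[1, 4, 5], [2], [3], [6], [7]], Q = [[1, 4, 5], [2], [3], [6], [7]].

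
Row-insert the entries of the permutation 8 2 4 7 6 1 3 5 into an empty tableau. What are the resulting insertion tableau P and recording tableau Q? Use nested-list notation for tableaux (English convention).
Insert each entry of the permutation into P by Schensted row insertion, recording in Q the position of each new cell.

Insert 8: appended to row 1. P = [[8]].
Insert 2: 2 bumps 8 from row 1; 8 starts row 2. P = [[2], [8]].
Insert 4: appended to row 1. P = [[2, 4], [8]].
Insert 7: appended to row 1. P = [[2, 4, 7], [8]].
Insert 6: 6 bumps 7 from row 1; 7 bumps 8 from row 2; 8 starts row 3. P = [[2, 4, 6], [7], [8]].
Insert 1: 1 bumps 2 from row 1; 2 bumps 7 from row 2; 7 bumps 8 from row 3; 8 starts row 4. P = [[1, 4, 6], [2], [7], [8]].
Insert 3: 3 bumps 4 from row 1; 4 appends to row 2. P = [[1, 3, 6], [2, 4], [7], [8]].
Insert 5: 5 bumps 6 from row 1; 6 appends to row 2. P = [[1, 3, 5], [2, 4, 6], [7], [8]].

So P = [[1, 3, 5], [2, 4, 6], [7], [8]], Q = [[1, 3, 4], [2, 7, 8], [5], [6]].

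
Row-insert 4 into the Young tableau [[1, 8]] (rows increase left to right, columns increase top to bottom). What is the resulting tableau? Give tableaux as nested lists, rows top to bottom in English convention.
In row 1, 4 replaces 8 (the leftmost entry greater than 4); 8 is bumped to row 2. 8 starts a new row 2. The new tableau is [[1, 4], [8]].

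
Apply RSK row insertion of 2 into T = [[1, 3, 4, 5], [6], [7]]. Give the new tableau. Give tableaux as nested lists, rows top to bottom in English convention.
In row 1, 2 replaces 3 (the leftmost entry greater than 2); 3 is bumped to row 2. In row 2, 3 replaces 6 (the leftmost entry greater than 3); 6 is bumped to row 3. In row 3, 6 replaces 7 (the leftmost entry greater than 6); 7 is bumped to row 4. 7 starts a new row 4. The new tableau is [[1, 2, 4, 5], [3], [6], [7]].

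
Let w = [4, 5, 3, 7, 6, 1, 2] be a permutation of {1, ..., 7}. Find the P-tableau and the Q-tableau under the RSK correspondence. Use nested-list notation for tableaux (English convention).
Insert each entry of the permutation into P by Schensted row insertion, recording in Q the position of each new cell.

Insert 4: appended to row 1. P = [[4]], Q = [[1]].
Insert 5: appended to row 1. P = [[4, 5]], Q = [[1, 2]].
Insert 3: 3 bumps 4 from row 1; 4 starts row 2. P = [[3, 5], [4]], Q = [[1, 2], [3]].
Insert 7: appended to row 1. P = [[3, 5, 7], [4]], Q = [[1, 2, 4], [3]].
Insert 6: 6 bumps 7 from row 1; 7 appends to row 2. P = [[3, 5, 6], [4, 7]], Q = [[1, 2, 4], [3, 5]].
Insert 1: 1 bumps 3 from row 1; 3 bumps 4 from row 2; 4 starts row 3. P = [[1, 5, 6], [3, 7], [4]], Q = [[1, 2, 4], [3, 5], [6]].
Insert 2: 2 bumps 5 from row 1; 5 bumps 7 from row 2; 7 appends to row 3. P = [[1, 2, 6], [3, 5], [4, 7]], Q = [[1, 2, 4], [3, 5], [6, 7]].

So P = [[1, 2, 6], [3, 5], [4, 7]], Q = [[1, 2, 4], [3, 5], [6, 7]].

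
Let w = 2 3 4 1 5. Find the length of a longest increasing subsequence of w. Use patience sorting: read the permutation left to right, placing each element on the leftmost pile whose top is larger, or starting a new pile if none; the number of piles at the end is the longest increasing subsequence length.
4

2: new pile. tops = [2]
3: new pile. tops = [2, 3]
4: new pile. tops = [2, 3, 4]
1: onto pile 1 (replacing 2). tops = [1, 3, 4]
5: new pile. tops = [1, 3, 4, 5]

4 piles, so the longest increasing subsequence has length 4.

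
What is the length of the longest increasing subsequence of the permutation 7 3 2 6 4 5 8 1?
4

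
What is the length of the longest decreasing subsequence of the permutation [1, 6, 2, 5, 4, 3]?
4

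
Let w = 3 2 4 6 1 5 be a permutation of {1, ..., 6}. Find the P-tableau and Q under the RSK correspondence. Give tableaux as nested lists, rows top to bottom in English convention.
Insert each entry of the permutation into P by Schensted row insertion, recording in Q the position of each new cell.

Insert 3: appended to row 1. P = [[3]].
Insert 2: 2 bumps 3 from row 1; 3 starts row 2. P = [[2], [3]].
Insert 4: appended to row 1. P = [[2, 4], [3]].
Insert 6: appended to row 1. P = [[2, 4, 6], [3]].
Insert 1: 1 bumps 2 from row 1; 2 bumps 3 from row 2; 3 starts row 3. P = [[1, 4, 6], [2], [3]].
Insert 5: 5 bumps 6 from row 1; 6 appends to row 2. P = [[1, 4, 5], [2, 6], [3]].

So P = [[1, 4, 5], [2, 6], [3]], Q = [[1, 3, 4], [2, 6], [5]].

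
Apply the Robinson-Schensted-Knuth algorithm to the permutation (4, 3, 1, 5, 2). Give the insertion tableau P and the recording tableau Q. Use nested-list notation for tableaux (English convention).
Insert each entry of the permutation into P by Schensted row insertion, recording in Q the position of each new cell.

Insert 4: appended to row 1. P = [[4]].
Insert 3: 3 bumps 4 from row 1; 4 starts row 2. P = [[3], [4]].
Insert 1: 1 bumps 3 from row 1; 3 bumps 4 from row 2; 4 starts row 3. P = [[1], [3], [4]].
Insert 5: appended to row 1. P = [[1, 5], [3], [4]].
Insert 2: 2 bumps 5 from row 1; 5 appends to row 2. P = [[1, 2], [3, 5], [4]].

So P = [[1, 2], [3, 5], [4]], Q = [[1, 4], [2, 5], [3]].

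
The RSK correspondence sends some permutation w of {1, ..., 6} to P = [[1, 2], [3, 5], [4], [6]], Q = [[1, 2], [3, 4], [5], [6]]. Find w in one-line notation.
4 6 1 5 3 2

Reverse RSK: for i = n, n-1, ..., 1, locate i in Q, remove the corresponding corner cell from P, and reverse-bump its entry up through P; the value ejected from row 1 is w(i).

So w = 4 6 1 5 3 2.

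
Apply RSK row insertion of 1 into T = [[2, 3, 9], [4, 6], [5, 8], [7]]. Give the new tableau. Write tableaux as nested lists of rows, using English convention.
[[1, 3, 9], [2, 6], [4, 8], [5], [7]]

In row 1, 1 replaces 2 (the leftmost entry greater than 1); 2 is bumped to row 2. In row 2, 2 replaces 4 (the leftmost entry greater than 2); 4 is bumped to row 3. In row 3, 4 replaces 5 (the leftmost entry greater than 4); 5 is bumped to row 4. In row 4, 5 replaces 7 (the leftmost entry greater than 5); 7 is bumped to row 5. 7 starts a new row 5. The new tableau is [[1, 3, 9], [2, 6], [4, 8], [5], [7]].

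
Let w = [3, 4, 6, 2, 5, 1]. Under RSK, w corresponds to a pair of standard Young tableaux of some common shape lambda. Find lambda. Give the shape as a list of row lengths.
[3, 2, 1]

Row-insert each entry into an empty tableau.

After inserting 3: P = [[3]].
After inserting 4: P = [[3, 4]].
After inserting 6: P = [[3, 4, 6]].
After inserting 2: P = [[2, 4, 6], [3]].
After inserting 5: P = [[2, 4, 5], [3, 6]].
After inserting 1: P = [[1, 4, 5], [2, 6], [3]].

The final insertion tableau P = [[1, 4, 5], [2, 6], [3]] has shape [3, 2, 1].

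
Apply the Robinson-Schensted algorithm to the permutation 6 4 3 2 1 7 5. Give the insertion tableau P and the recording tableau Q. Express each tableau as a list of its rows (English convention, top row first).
P = [[1, 5], [2, 7], [3], [4], [6]], Q = [[1, 6], [2, 7], [3], [4], [5]]

Insert each entry of the permutation into P by Schensted row insertion, recording in Q the position of each new cell.

Insert 6: appended to row 1. P = [[6]].
Insert 4: 4 bumps 6 from row 1; 6 starts row 2. P = [[4], [6]].
Insert 3: 3 bumps 4 from row 1; 4 bumps 6 from row 2; 6 starts row 3. P = [[3], [4], [6]].
Insert 2: 2 bumps 3 from row 1; 3 bumps 4 from row 2; 4 bumps 6 from row 3; 6 starts row 4. P = [[2], [3], [4], [6]].
Insert 1: 1 bumps 2 from row 1; 2 bumps 3 from row 2; 3 bumps 4 from row 3; 4 bumps 6 from row 4; 6 starts row 5. P = [[1], [2], [3], [4], [6]].
Insert 7: appended to row 1. P = [[1, 7], [2], [3], [4], [6]].
Insert 5: 5 bumps 7 from row 1; 7 appends to row 2. P = [[1, 5], [2, 7], [3], [4], [6]].

So P = [[1, 5], [2, 7], [3], [4], [6]], Q = [[1, 6], [2, 7], [3], [4], [5]].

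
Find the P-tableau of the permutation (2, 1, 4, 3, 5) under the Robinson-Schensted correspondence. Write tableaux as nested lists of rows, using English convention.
Insert 2: appended to row 1. P = [[2]].
Insert 1: 1 bumps 2 from row 1; 2 starts row 2. P = [[1], [2]].
Insert 4: appended to row 1. P = [[1, 4], [2]].
Insert 3: 3 bumps 4 from row 1; 4 appends to row 2. P = [[1, 3], [2, 4]].
Insert 5: appended to row 1. P = [[1, 3, 5], [2, 4]].

So P = [[1, 3, 5], [2, 4]].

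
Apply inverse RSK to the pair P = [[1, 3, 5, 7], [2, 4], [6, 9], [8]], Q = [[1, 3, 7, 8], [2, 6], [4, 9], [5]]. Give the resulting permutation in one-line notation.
Reverse RSK: for i = n, n-1, ..., 1, locate i in Q, remove the corresponding corner cell from P, and reverse-bump its entry up through P; the value ejected from row 1 is w(i).

So w = 8 6 9 2 1 4 5 7 3.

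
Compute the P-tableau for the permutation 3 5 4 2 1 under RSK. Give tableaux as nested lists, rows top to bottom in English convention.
Insert 3: appended to row 1. P = [[3]].
Insert 5: appended to row 1. P = [[3, 5]].
Insert 4: 4 bumps 5 from row 1; 5 starts row 2. P = [[3, 4], [5]].
Insert 2: 2 bumps 3 from row 1; 3 bumps 5 from row 2; 5 starts row 3. P = [[2, 4], [3], [5]].
Insert 1: 1 bumps 2 from row 1; 2 bumps 3 from row 2; 3 bumps 5 from row 3; 5 starts row 4. P = [[1, 4], [2], [3], [5]].

So P = [[1, 4], [2], [3], [5]].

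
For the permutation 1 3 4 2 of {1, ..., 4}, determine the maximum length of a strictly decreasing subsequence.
2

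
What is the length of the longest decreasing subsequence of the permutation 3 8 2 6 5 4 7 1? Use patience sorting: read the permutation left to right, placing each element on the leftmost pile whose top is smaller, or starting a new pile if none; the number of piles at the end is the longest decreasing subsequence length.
3: new pile. tops = [3]
8: onto pile 1 (replacing 3). tops = [8]
2: new pile. tops = [8, 2]
6: onto pile 2 (replacing 2). tops = [8, 6]
5: new pile. tops = [8, 6, 5]
4: new pile. tops = [8, 6, 5, 4]
7: onto pile 2 (replacing 6). tops = [8, 7, 5, 4]
1: new pile. tops = [8, 7, 5, 4, 1]

5 piles, so the longest decreasing subsequence has length 5.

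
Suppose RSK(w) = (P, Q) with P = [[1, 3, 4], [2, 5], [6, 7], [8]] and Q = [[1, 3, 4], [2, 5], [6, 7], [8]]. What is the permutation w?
Reverse the RSK construction: for i from n down to 1, find the cell of Q containing i, remove the entry at that cell from P, and reverse-bump it up through P; the value ejected from row 1 is w(i).

Step i=8: Q has 8 at row 4, column 1; remove 8 from row 4 of P and reverse-bump: 8 enters row 3 and ejects 7; 7 enters row 2 and ejects 5; 5 enters row 1 and ejects 4. So w(8) = 4. P is now [[1, 3, 5], [2, 7], [6, 8]].
Step i=7: Q has 7 at row 3, column 2; remove 8 from row 3 of P and reverse-bump: 8 enters row 2 and ejects 7; 7 enters row 1 and ejects 5. So w(7) = 5. P is now [[1, 3, 7], [2, 8], [6]].
Step i=6: Q has 6 at row 3, column 1; remove 6 from row 3 of P and reverse-bump: 6 enters row 2 and ejects 2; 2 enters row 1 and ejects 1. So w(6) = 1. P is now [[2, 3, 7], [6, 8]].
Step i=5: Q has 5 at row 2, column 2; remove 8 from row 2 of P and reverse-bump: 8 enters row 1 and ejects 7. So w(5) = 7. P is now [[2, 3, 8], [6]].
Step i=4: Q has 4 at row 1, column 3; remove that cell from P, ejecting 8. So w(4) = 8. P is now [[2, 3], [6]].
Step i=3: Q has 3 at row 1, column 2; remove that cell from P, ejecting 3. So w(3) = 3. P is now [[2], [6]].
Step i=2: Q has 2 at row 2, column 1; remove 6 from row 2 of P and reverse-bump: 6 enters row 1 and ejects 2. So w(2) = 2. P is now [[6]].
Step i=1: Q has 1 at row 1, column 1; remove that cell from P, ejecting 6. So w(1) = 6. P is now [].

So w = 6 2 3 8 7 1 5 4.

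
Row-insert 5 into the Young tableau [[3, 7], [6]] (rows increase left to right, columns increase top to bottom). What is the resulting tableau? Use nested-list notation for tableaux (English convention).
[[3, 5], [6, 7]]

In row 1, 5 replaces 7 (the leftmost entry greater than 5); 7 is bumped to row 2. 7 is appended to row 2. The new tableau is [[3, 5], [6, 7]].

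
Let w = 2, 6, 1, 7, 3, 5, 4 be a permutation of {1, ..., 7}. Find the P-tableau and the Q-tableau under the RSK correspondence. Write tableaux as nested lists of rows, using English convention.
P = [[1, 3, 4], [2, 5, 7], [6]], Q = [[1, 2, 4], [3, 5, 6], [7]]

Insert each entry of the permutation into P by Schensted row insertion, recording in Q the position of each new cell.

Insert 2: appended to row 1. P = [[2]].
Insert 6: appended to row 1. P = [[2, 6]].
Insert 1: 1 bumps 2 from row 1; 2 starts row 2. P = [[1, 6], [2]].
Insert 7: appended to row 1. P = [[1, 6, 7], [2]].
Insert 3: 3 bumps 6 from row 1; 6 appends to row 2. P = [[1, 3, 7], [2, 6]].
Insert 5: 5 bumps 7 from row 1; 7 appends to row 2. P = [[1, 3, 5], [2, 6, 7]].
Insert 4: 4 bumps 5 from row 1; 5 bumps 6 from row 2; 6 starts row 3. P = [[1, 3, 4], [2, 5, 7], [6]].

So P = [[1, 3, 4], [2, 5, 7], [6]], Q = [[1, 2, 4], [3, 5, 6], [7]].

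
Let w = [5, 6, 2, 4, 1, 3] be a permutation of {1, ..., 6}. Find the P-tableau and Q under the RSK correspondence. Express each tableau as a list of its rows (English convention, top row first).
P = [[1, 3], [2, 4], [5, 6]], Q = [[1, 2], [3, 4], [5, 6]]

Insert each entry of the permutation into P by Schensted row insertion, recording in Q the position of each new cell.

Insert 5: appended to row 1. P = [[5]].
Insert 6: appended to row 1. P = [[5, 6]].
Insert 2: 2 bumps 5 from row 1; 5 starts row 2. P = [[2, 6], [5]].
Insert 4: 4 bumps 6 from row 1; 6 appends to row 2. P = [[2, 4], [5, 6]].
Insert 1: 1 bumps 2 from row 1; 2 bumps 5 from row 2; 5 starts row 3. P = [[1, 4], [2, 6], [5]].
Insert 3: 3 bumps 4 from row 1; 4 bumps 6 from row 2; 6 appends to row 3. P = [[1, 3], [2, 4], [5, 6]].

So P = [[1, 3], [2, 4], [5, 6]], Q = [[1, 2], [3, 4], [5, 6]].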